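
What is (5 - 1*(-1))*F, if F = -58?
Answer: -348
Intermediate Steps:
(5 - 1*(-1))*F = (5 - 1*(-1))*(-58) = (5 + 1)*(-58) = 6*(-58) = -348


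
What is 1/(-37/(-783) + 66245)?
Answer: 783/51869872 ≈ 1.5095e-5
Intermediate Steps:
1/(-37/(-783) + 66245) = 1/(-37*(-1/783) + 66245) = 1/(37/783 + 66245) = 1/(51869872/783) = 783/51869872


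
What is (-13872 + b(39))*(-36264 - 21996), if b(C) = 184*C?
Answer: 390108960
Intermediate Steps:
(-13872 + b(39))*(-36264 - 21996) = (-13872 + 184*39)*(-36264 - 21996) = (-13872 + 7176)*(-58260) = -6696*(-58260) = 390108960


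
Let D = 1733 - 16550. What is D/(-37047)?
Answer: 4939/12349 ≈ 0.39995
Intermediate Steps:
D = -14817
D/(-37047) = -14817/(-37047) = -14817*(-1/37047) = 4939/12349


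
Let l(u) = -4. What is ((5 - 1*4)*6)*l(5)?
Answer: -24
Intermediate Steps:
((5 - 1*4)*6)*l(5) = ((5 - 1*4)*6)*(-4) = ((5 - 4)*6)*(-4) = (1*6)*(-4) = 6*(-4) = -24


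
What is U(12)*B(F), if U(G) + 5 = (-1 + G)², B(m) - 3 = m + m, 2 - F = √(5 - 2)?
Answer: 812 - 232*√3 ≈ 410.16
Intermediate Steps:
F = 2 - √3 (F = 2 - √(5 - 2) = 2 - √3 ≈ 0.26795)
B(m) = 3 + 2*m (B(m) = 3 + (m + m) = 3 + 2*m)
U(G) = -5 + (-1 + G)²
U(12)*B(F) = (-5 + (-1 + 12)²)*(3 + 2*(2 - √3)) = (-5 + 11²)*(3 + (4 - 2*√3)) = (-5 + 121)*(7 - 2*√3) = 116*(7 - 2*√3) = 812 - 232*√3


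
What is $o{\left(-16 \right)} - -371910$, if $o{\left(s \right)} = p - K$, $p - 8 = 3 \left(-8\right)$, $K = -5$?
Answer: $371899$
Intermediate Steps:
$p = -16$ ($p = 8 + 3 \left(-8\right) = 8 - 24 = -16$)
$o{\left(s \right)} = -11$ ($o{\left(s \right)} = -16 - -5 = -16 + 5 = -11$)
$o{\left(-16 \right)} - -371910 = -11 - -371910 = -11 + 371910 = 371899$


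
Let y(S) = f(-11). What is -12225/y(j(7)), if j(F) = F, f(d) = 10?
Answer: -2445/2 ≈ -1222.5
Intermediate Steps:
y(S) = 10
-12225/y(j(7)) = -12225/10 = -12225*1/10 = -2445/2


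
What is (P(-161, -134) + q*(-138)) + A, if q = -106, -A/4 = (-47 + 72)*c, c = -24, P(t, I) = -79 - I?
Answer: 17083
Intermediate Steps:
A = 2400 (A = -4*(-47 + 72)*(-24) = -100*(-24) = -4*(-600) = 2400)
(P(-161, -134) + q*(-138)) + A = ((-79 - 1*(-134)) - 106*(-138)) + 2400 = ((-79 + 134) + 14628) + 2400 = (55 + 14628) + 2400 = 14683 + 2400 = 17083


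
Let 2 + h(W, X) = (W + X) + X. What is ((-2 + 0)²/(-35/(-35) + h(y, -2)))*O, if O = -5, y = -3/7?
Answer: 70/19 ≈ 3.6842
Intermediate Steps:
y = -3/7 (y = -3*⅐ = -3/7 ≈ -0.42857)
h(W, X) = -2 + W + 2*X (h(W, X) = -2 + ((W + X) + X) = -2 + (W + 2*X) = -2 + W + 2*X)
((-2 + 0)²/(-35/(-35) + h(y, -2)))*O = ((-2 + 0)²/(-35/(-35) + (-2 - 3/7 + 2*(-2))))*(-5) = ((-2)²/(-35*(-1/35) + (-2 - 3/7 - 4)))*(-5) = (4/(1 - 45/7))*(-5) = (4/(-38/7))*(-5) = (4*(-7/38))*(-5) = -14/19*(-5) = 70/19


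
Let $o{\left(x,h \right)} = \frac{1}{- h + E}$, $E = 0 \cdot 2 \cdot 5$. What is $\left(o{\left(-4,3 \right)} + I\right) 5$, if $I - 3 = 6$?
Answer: $\frac{130}{3} \approx 43.333$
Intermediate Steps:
$E = 0$ ($E = 0 \cdot 5 = 0$)
$I = 9$ ($I = 3 + 6 = 9$)
$o{\left(x,h \right)} = - \frac{1}{h}$ ($o{\left(x,h \right)} = \frac{1}{- h + 0} = \frac{1}{\left(-1\right) h} = - \frac{1}{h}$)
$\left(o{\left(-4,3 \right)} + I\right) 5 = \left(- \frac{1}{3} + 9\right) 5 = \frac{26}{3} \cdot 5 = \frac{130}{3}$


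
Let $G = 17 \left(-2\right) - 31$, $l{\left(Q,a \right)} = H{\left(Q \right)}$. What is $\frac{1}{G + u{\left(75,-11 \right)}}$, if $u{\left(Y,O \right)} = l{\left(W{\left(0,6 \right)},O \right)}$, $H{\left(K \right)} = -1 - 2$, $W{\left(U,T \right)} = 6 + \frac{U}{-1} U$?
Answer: $- \frac{1}{68} \approx -0.014706$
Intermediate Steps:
$W{\left(U,T \right)} = 6 - U^{2}$ ($W{\left(U,T \right)} = 6 + U \left(-1\right) U = 6 + - U U = 6 - U^{2}$)
$H{\left(K \right)} = -3$
$l{\left(Q,a \right)} = -3$
$G = -65$ ($G = -34 - 31 = -65$)
$u{\left(Y,O \right)} = -3$
$\frac{1}{G + u{\left(75,-11 \right)}} = \frac{1}{-65 - 3} = \frac{1}{-68} = - \frac{1}{68}$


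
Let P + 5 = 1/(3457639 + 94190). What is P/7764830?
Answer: -8879572/13789674187035 ≈ -6.4393e-7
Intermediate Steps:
P = -17759144/3551829 (P = -5 + 1/(3457639 + 94190) = -5 + 1/3551829 = -17759144/3551829 ≈ -5.0000)
P/7764830 = -17759144/3551829/7764830 = -17759144/3551829*1/7764830 = -8879572/13789674187035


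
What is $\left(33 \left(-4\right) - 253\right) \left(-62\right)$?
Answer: $23870$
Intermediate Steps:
$\left(33 \left(-4\right) - 253\right) \left(-62\right) = \left(-132 - 253\right) \left(-62\right) = \left(-385\right) \left(-62\right) = 23870$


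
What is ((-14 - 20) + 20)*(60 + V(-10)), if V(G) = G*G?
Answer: -2240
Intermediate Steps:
V(G) = G²
((-14 - 20) + 20)*(60 + V(-10)) = ((-14 - 20) + 20)*(60 + (-10)²) = (-34 + 20)*(60 + 100) = -14*160 = -2240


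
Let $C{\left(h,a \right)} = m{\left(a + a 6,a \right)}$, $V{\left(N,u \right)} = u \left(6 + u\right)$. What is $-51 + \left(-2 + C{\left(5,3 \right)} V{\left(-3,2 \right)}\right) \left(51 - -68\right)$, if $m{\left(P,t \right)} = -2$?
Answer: $-4097$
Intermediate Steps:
$C{\left(h,a \right)} = -2$
$-51 + \left(-2 + C{\left(5,3 \right)} V{\left(-3,2 \right)}\right) \left(51 - -68\right) = -51 + \left(-2 - 2 \cdot 2 \left(6 + 2\right)\right) \left(51 - -68\right) = -51 + \left(-2 - 2 \cdot 2 \cdot 8\right) \left(51 + 68\right) = -51 + \left(-2 - 32\right) 119 = -51 - 4046 = -4097$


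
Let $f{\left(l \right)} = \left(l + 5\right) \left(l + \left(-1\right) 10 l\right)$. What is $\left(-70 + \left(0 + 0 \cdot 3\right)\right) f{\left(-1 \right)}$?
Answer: $-2520$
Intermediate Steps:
$f{\left(l \right)} = - 9 l \left(5 + l\right)$ ($f{\left(l \right)} = \left(5 + l\right) \left(l - 10 l\right) = \left(5 + l\right) \left(- 9 l\right) = - 9 l \left(5 + l\right)$)
$\left(-70 + \left(0 + 0 \cdot 3\right)\right) f{\left(-1 \right)} = \left(-70 + \left(0 + 0 \cdot 3\right)\right) \left(\left(-9\right) \left(-1\right) \left(5 - 1\right)\right) = \left(-70 + \left(0 + 0\right)\right) \left(\left(-9\right) \left(-1\right) 4\right) = \left(-70 + 0\right) 36 = \left(-70\right) 36 = -2520$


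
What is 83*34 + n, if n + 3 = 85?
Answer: 2904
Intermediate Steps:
n = 82 (n = -3 + 85 = 82)
83*34 + n = 83*34 + 82 = 2822 + 82 = 2904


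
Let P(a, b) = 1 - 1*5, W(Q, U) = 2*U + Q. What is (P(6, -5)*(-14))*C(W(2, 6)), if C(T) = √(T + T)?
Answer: 112*√7 ≈ 296.32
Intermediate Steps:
W(Q, U) = Q + 2*U
C(T) = √2*√T (C(T) = √(2*T) = √2*√T)
P(a, b) = -4 (P(a, b) = 1 - 5 = -4)
(P(6, -5)*(-14))*C(W(2, 6)) = (-4*(-14))*(√2*√(2 + 2*6)) = 56*(√2*√(2 + 12)) = 56*(√2*√14) = 56*(2*√7) = 112*√7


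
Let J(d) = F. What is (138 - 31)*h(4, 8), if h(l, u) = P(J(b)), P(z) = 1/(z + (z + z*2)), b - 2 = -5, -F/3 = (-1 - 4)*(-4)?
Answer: -107/240 ≈ -0.44583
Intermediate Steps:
F = -60 (F = -3*(-1 - 4)*(-4) = -(-15)*(-4) = -3*20 = -60)
b = -3 (b = 2 - 5 = -3)
J(d) = -60
P(z) = 1/(4*z) (P(z) = 1/(z + (z + 2*z)) = 1/(z + 3*z) = 1/(4*z))
h(l, u) = -1/240 (h(l, u) = (1/4)/(-60) = (1/4)*(-1/60) = -1/240)
(138 - 31)*h(4, 8) = (138 - 31)*(-1/240) = 107*(-1/240) = -107/240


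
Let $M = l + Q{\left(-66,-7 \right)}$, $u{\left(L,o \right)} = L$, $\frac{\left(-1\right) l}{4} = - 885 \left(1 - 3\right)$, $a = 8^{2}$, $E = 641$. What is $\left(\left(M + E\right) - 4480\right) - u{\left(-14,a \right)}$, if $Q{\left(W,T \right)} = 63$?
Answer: $-10842$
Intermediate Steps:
$a = 64$
$l = -7080$ ($l = - 4 \left(- 885 \left(1 - 3\right)\right) = - 4 \left(\left(-885\right) \left(-2\right)\right) = \left(-4\right) 1770 = -7080$)
$M = -7017$ ($M = -7080 + 63 = -7017$)
$\left(\left(M + E\right) - 4480\right) - u{\left(-14,a \right)} = \left(\left(-7017 + 641\right) - 4480\right) - -14 = \left(-6376 - 4480\right) + 14 = -10856 + 14 = -10842$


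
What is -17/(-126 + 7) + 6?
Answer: 43/7 ≈ 6.1429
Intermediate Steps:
-17/(-126 + 7) + 6 = -17/(-119) + 6 = -1/119*(-17) + 6 = ⅐ + 6 = 43/7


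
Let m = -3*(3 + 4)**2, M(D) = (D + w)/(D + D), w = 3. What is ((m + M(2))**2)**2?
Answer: 115524532321/256 ≈ 4.5127e+8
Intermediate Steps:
M(D) = (3 + D)/(2*D) (M(D) = (D + 3)/(D + D) = (3 + D)/((2*D)) = (3 + D)*(1/(2*D)) = (3 + D)/(2*D))
m = -147 (m = -3*7**2 = -3*49 = -147)
((m + M(2))**2)**2 = ((-147 + (1/2)*(3 + 2)/2)**2)**2 = ((-147 + (1/2)*(1/2)*5)**2)**2 = ((-147 + 5/4)**2)**2 = ((-583/4)**2)**2 = (339889/16)**2 = 115524532321/256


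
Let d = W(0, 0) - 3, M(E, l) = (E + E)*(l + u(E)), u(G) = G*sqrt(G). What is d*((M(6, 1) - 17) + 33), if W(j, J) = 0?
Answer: -84 - 216*sqrt(6) ≈ -613.09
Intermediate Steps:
u(G) = G**(3/2)
M(E, l) = 2*E*(l + E**(3/2)) (M(E, l) = (E + E)*(l + E**(3/2)) = (2*E)*(l + E**(3/2)) = 2*E*(l + E**(3/2)))
d = -3 (d = 0 - 3 = -3)
d*((M(6, 1) - 17) + 33) = -3*((2*6*(1 + 6**(3/2)) - 17) + 33) = -3*((2*6*(1 + 6*sqrt(6)) - 17) + 33) = -3*(((12 + 72*sqrt(6)) - 17) + 33) = -3*((-5 + 72*sqrt(6)) + 33) = -3*(28 + 72*sqrt(6)) = -84 - 216*sqrt(6)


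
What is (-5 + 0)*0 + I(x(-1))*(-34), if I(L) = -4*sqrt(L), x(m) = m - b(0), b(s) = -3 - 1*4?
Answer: 136*sqrt(6) ≈ 333.13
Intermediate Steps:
b(s) = -7 (b(s) = -3 - 4 = -7)
x(m) = 7 + m (x(m) = m - 1*(-7) = m + 7 = 7 + m)
(-5 + 0)*0 + I(x(-1))*(-34) = (-5 + 0)*0 - 4*sqrt(7 - 1)*(-34) = -5*0 - 4*sqrt(6)*(-34) = 0 + 136*sqrt(6) = 136*sqrt(6)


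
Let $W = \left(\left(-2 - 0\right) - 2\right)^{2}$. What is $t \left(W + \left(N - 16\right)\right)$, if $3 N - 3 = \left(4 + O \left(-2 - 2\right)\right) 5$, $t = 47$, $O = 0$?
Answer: $\frac{1081}{3} \approx 360.33$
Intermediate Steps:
$N = \frac{23}{3}$ ($N = 1 + \frac{\left(4 + 0 \left(-2 - 2\right)\right) 5}{3} = 1 + \frac{\left(4 + 0 \left(-4\right)\right) 5}{3} = 1 + \frac{\left(4 + 0\right) 5}{3} = 1 + \frac{4 \cdot 5}{3} = 1 + \frac{1}{3} \cdot 20 = 1 + \frac{20}{3} = \frac{23}{3} \approx 7.6667$)
$W = 16$ ($W = \left(\left(-2 + 0\right) - 2\right)^{2} = \left(-2 - 2\right)^{2} = \left(-4\right)^{2} = 16$)
$t \left(W + \left(N - 16\right)\right) = 47 \left(16 + \left(\frac{23}{3} - 16\right)\right) = 47 \left(16 - \frac{25}{3}\right) = 47 \cdot \frac{23}{3} = \frac{1081}{3}$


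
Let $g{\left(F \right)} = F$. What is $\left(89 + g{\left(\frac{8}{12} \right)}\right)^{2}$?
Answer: $\frac{72361}{9} \approx 8040.1$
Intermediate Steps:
$\left(89 + g{\left(\frac{8}{12} \right)}\right)^{2} = \left(89 + \frac{8}{12}\right)^{2} = \left(89 + 8 \cdot \frac{1}{12}\right)^{2} = \left(89 + \frac{2}{3}\right)^{2} = \left(\frac{269}{3}\right)^{2} = \frac{72361}{9}$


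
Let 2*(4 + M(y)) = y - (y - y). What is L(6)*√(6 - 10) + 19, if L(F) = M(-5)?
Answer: 19 - 13*I ≈ 19.0 - 13.0*I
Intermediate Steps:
M(y) = -4 + y/2 (M(y) = -4 + (y - (y - y))/2 = -4 + (y - 1*0)/2 = -4 + (y + 0)/2 = -4 + y/2)
L(F) = -13/2 (L(F) = -4 + (½)*(-5) = -4 - 5/2 = -13/2)
L(6)*√(6 - 10) + 19 = -13*√(6 - 10)/2 + 19 = -13*I + 19 = 19 - 13*I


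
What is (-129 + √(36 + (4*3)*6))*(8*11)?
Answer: -11352 + 528*√3 ≈ -10437.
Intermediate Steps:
(-129 + √(36 + (4*3)*6))*(8*11) = (-129 + √(36 + 12*6))*88 = (-129 + √(36 + 72))*88 = (-129 + √108)*88 = (-129 + 6*√3)*88 = -11352 + 528*√3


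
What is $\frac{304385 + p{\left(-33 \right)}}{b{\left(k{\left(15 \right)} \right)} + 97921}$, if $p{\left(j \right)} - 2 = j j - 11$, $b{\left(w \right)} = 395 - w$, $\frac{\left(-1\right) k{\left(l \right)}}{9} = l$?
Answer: $\frac{305465}{98451} \approx 3.1027$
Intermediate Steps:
$k{\left(l \right)} = - 9 l$
$p{\left(j \right)} = -9 + j^{2}$ ($p{\left(j \right)} = 2 + \left(j j - 11\right) = 2 + \left(j^{2} - 11\right) = 2 + \left(-11 + j^{2}\right) = -9 + j^{2}$)
$\frac{304385 + p{\left(-33 \right)}}{b{\left(k{\left(15 \right)} \right)} + 97921} = \frac{304385 - \left(9 - \left(-33\right)^{2}\right)}{\left(395 - \left(-9\right) 15\right) + 97921} = \frac{304385 + \left(-9 + 1089\right)}{\left(395 - -135\right) + 97921} = \frac{304385 + 1080}{\left(395 + 135\right) + 97921} = \frac{305465}{530 + 97921} = \frac{305465}{98451}$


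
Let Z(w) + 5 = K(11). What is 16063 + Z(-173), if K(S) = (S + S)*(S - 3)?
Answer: 16234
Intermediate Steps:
K(S) = 2*S*(-3 + S) (K(S) = (2*S)*(-3 + S) = 2*S*(-3 + S))
Z(w) = 171 (Z(w) = -5 + 2*11*(-3 + 11) = -5 + 2*11*8 = -5 + 176 = 171)
16063 + Z(-173) = 16063 + 171 = 16234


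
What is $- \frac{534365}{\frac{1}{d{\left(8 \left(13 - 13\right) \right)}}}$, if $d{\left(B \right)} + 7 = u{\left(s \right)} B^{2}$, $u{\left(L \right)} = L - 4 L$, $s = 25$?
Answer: $3740555$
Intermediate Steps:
$u{\left(L \right)} = - 3 L$
$d{\left(B \right)} = -7 - 75 B^{2}$ ($d{\left(B \right)} = -7 + \left(-3\right) 25 B^{2} = -7 - 75 B^{2}$)
$- \frac{534365}{\frac{1}{d{\left(8 \left(13 - 13\right) \right)}}} = - \frac{534365}{\frac{1}{-7 - 75 \left(8 \left(13 - 13\right)\right)^{2}}} = - \frac{534365}{\frac{1}{-7 - 75 \left(8 \cdot 0\right)^{2}}} = - \frac{534365}{\frac{1}{-7 - 75 \cdot 0^{2}}} = - \frac{534365}{\frac{1}{-7 - 0}} = - \frac{534365}{\frac{1}{-7 + 0}} = - \frac{534365}{\frac{1}{-7}} = - \frac{534365}{- \frac{1}{7}} = \left(-534365\right) \left(-7\right) = 3740555$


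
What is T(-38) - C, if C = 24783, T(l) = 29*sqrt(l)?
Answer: -24783 + 29*I*sqrt(38) ≈ -24783.0 + 178.77*I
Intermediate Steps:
T(-38) - C = 29*sqrt(-38) - 1*24783 = 29*(I*sqrt(38)) - 24783 = 29*I*sqrt(38) - 24783 = -24783 + 29*I*sqrt(38)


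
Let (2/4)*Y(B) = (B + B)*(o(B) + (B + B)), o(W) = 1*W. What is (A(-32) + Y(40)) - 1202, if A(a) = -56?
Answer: 17942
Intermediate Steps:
o(W) = W
Y(B) = 12*B**2 (Y(B) = 2*((B + B)*(B + (B + B))) = 2*((2*B)*(B + 2*B)) = 2*((2*B)*(3*B)) = 2*(6*B**2) = 12*B**2)
(A(-32) + Y(40)) - 1202 = (-56 + 12*40**2) - 1202 = (-56 + 12*1600) - 1202 = (-56 + 19200) - 1202 = 19144 - 1202 = 17942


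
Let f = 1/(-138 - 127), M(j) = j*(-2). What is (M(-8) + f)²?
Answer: 17969121/70225 ≈ 255.88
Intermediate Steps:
M(j) = -2*j
f = -1/265 (f = 1/(-265) = -1/265 ≈ -0.0037736)
(M(-8) + f)² = (-2*(-8) - 1/265)² = (16 - 1/265)² = (4239/265)² = 17969121/70225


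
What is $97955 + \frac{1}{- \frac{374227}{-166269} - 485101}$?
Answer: $\frac{7900745066372341}{80656883942} \approx 97955.0$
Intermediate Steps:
$97955 + \frac{1}{- \frac{374227}{-166269} - 485101} = 97955 + \frac{1}{\left(-374227\right) \left(- \frac{1}{166269}\right) - 485101} = 97955 + \frac{1}{\frac{374227}{166269} - 485101} = 97955 + \frac{1}{- \frac{80656883942}{166269}} = 97955 - \frac{166269}{80656883942} = \frac{7900745066372341}{80656883942}$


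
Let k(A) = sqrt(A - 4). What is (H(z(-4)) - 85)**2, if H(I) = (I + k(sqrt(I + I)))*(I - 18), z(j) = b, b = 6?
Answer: (157 + 12*I*sqrt(2)*sqrt(2 - sqrt(3)))**2 ≈ 24572.0 + 2758.4*I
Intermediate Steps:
k(A) = sqrt(-4 + A)
z(j) = 6
H(I) = (-18 + I)*(I + sqrt(-4 + sqrt(2)*sqrt(I))) (H(I) = (I + sqrt(-4 + sqrt(I + I)))*(I - 18) = (I + sqrt(-4 + sqrt(2*I)))*(-18 + I) = (I + sqrt(-4 + sqrt(2)*sqrt(I)))*(-18 + I) = (-18 + I)*(I + sqrt(-4 + sqrt(2)*sqrt(I))))
(H(z(-4)) - 85)**2 = ((6**2 - 18*6 - 18*sqrt(-4 + sqrt(2)*sqrt(6)) + 6*sqrt(-4 + sqrt(2)*sqrt(6))) - 85)**2 = ((36 - 108 - 18*sqrt(-4 + 2*sqrt(3)) + 6*sqrt(-4 + 2*sqrt(3))) - 85)**2 = ((-72 - 12*sqrt(-4 + 2*sqrt(3))) - 85)**2 = (-157 - 12*sqrt(-4 + 2*sqrt(3)))**2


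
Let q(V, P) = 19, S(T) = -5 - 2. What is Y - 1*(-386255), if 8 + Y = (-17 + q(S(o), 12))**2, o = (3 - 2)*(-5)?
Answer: 386251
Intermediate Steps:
o = -5 (o = 1*(-5) = -5)
S(T) = -7
Y = -4 (Y = -8 + (-17 + 19)**2 = -8 + 2**2 = -8 + 4 = -4)
Y - 1*(-386255) = -4 - 1*(-386255) = -4 + 386255 = 386251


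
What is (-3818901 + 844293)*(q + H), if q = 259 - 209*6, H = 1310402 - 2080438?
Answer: 2293514980848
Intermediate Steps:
H = -770036
q = -995 (q = 259 - 1254 = -995)
(-3818901 + 844293)*(q + H) = (-3818901 + 844293)*(-995 - 770036) = -2974608*(-771031) = 2293514980848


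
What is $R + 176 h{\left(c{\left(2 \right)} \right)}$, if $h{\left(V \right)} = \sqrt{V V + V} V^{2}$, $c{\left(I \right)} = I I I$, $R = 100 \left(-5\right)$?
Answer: $-500 + 67584 \sqrt{2} \approx 95078.0$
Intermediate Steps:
$R = -500$
$c{\left(I \right)} = I^{3}$ ($c{\left(I \right)} = I^{2} I = I^{3}$)
$h{\left(V \right)} = V^{2} \sqrt{V + V^{2}}$ ($h{\left(V \right)} = \sqrt{V^{2} + V} V^{2} = \sqrt{V + V^{2}} V^{2} = V^{2} \sqrt{V + V^{2}}$)
$R + 176 h{\left(c{\left(2 \right)} \right)} = -500 + 176 \left(2^{3}\right)^{2} \sqrt{2^{3} \left(1 + 2^{3}\right)} = -500 + 176 \cdot 8^{2} \sqrt{8 \left(1 + 8\right)} = -500 + 176 \cdot 64 \sqrt{8 \cdot 9} = -500 + 176 \cdot 64 \sqrt{72} = -500 + 176 \cdot 64 \cdot 6 \sqrt{2} = -500 + 176 \cdot 384 \sqrt{2} = -500 + 67584 \sqrt{2}$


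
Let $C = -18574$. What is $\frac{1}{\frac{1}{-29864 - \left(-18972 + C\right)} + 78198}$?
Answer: $\frac{7682}{600717037} \approx 1.2788 \cdot 10^{-5}$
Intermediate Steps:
$\frac{1}{\frac{1}{-29864 - \left(-18972 + C\right)} + 78198} = \frac{1}{\frac{1}{-29864 - \left(-18972 - 18574\right)} + 78198} = \frac{1}{\frac{1}{-29864 - -37546} + 78198} = \frac{1}{\frac{1}{-29864 + 37546} + 78198} = \frac{1}{\frac{1}{7682} + 78198} = \frac{1}{\frac{600717037}{7682}} = \frac{7682}{600717037}$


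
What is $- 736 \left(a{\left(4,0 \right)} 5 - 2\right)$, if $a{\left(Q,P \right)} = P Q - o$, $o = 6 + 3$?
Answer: $34592$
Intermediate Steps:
$o = 9$
$a{\left(Q,P \right)} = -9 + P Q$ ($a{\left(Q,P \right)} = P Q - 9 = -9 + P Q$)
$- 736 \left(a{\left(4,0 \right)} 5 - 2\right) = - 736 \left(\left(-9 + 0 \cdot 4\right) 5 - 2\right) = - 736 \left(\left(-9 + 0\right) 5 - 2\right) = - 736 \left(\left(-9\right) 5 - 2\right) = - 736 \left(-45 - 2\right) = \left(-736\right) \left(-47\right) = 34592$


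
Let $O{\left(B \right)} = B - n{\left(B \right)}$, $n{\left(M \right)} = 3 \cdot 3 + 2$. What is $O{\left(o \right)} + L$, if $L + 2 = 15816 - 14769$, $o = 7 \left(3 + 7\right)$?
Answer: $1104$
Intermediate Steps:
$n{\left(M \right)} = 11$ ($n{\left(M \right)} = 9 + 2 = 11$)
$o = 70$ ($o = 7 \cdot 10 = 70$)
$O{\left(B \right)} = -11 + B$ ($O{\left(B \right)} = B - 11 = -11 + B$)
$L = 1045$ ($L = -2 + \left(15816 - 14769\right) = -2 + 1047 = 1045$)
$O{\left(o \right)} + L = \left(-11 + 70\right) + 1045 = 59 + 1045 = 1104$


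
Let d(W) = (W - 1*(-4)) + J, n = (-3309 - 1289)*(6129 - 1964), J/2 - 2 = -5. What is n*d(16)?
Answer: -268109380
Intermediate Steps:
J = -6 (J = 4 + 2*(-5) = 4 - 10 = -6)
n = -19150670 (n = -4598*4165 = -19150670)
d(W) = -2 + W (d(W) = (W - 1*(-4)) - 6 = (W + 4) - 6 = (4 + W) - 6 = -2 + W)
n*d(16) = -19150670*(-2 + 16) = -19150670*14 = -268109380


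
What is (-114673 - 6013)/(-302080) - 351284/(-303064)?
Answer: 8918215789/5721848320 ≈ 1.5586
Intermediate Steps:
(-114673 - 6013)/(-302080) - 351284/(-303064) = -120686*(-1/302080) - 351284*(-1/303064) = 60343/151040 + 87821/75766 = 8918215789/5721848320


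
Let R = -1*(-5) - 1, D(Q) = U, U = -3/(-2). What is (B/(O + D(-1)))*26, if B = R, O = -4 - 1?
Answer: -208/7 ≈ -29.714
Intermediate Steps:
U = 3/2 (U = -3*(-1/2) = 3/2 ≈ 1.5000)
D(Q) = 3/2
O = -5
R = 4 (R = 5 - 1 = 4)
B = 4
(B/(O + D(-1)))*26 = (4/(-5 + 3/2))*26 = (4/(-7/2))*26 = -2/7*4*26 = -8/7*26 = -208/7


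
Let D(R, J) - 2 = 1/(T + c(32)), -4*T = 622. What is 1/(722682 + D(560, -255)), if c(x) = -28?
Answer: 367/265225026 ≈ 1.3837e-6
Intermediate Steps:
T = -311/2 (T = -¼*622 = -311/2 ≈ -155.50)
D(R, J) = 732/367 (D(R, J) = 2 + 1/(-311/2 - 28) = 2 + 1/(-367/2) = 2 - 2/367 = 732/367)
1/(722682 + D(560, -255)) = 1/(722682 + 732/367) = 1/(265225026/367) = 367/265225026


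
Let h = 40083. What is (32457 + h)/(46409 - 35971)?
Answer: 36270/5219 ≈ 6.9496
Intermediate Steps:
(32457 + h)/(46409 - 35971) = (32457 + 40083)/(46409 - 35971) = 72540/10438 = 72540*(1/10438) = 36270/5219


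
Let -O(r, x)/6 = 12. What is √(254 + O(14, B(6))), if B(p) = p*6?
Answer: √182 ≈ 13.491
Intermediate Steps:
B(p) = 6*p
O(r, x) = -72 (O(r, x) = -6*12 = -72)
√(254 + O(14, B(6))) = √(254 - 72) = √182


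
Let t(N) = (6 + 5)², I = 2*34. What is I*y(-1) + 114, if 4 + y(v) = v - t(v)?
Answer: -8454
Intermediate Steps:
I = 68
t(N) = 121 (t(N) = 11² = 121)
y(v) = -125 + v (y(v) = -4 + (v - 1*121) = -4 + (v - 121) = -4 + (-121 + v) = -125 + v)
I*y(-1) + 114 = 68*(-125 - 1) + 114 = 68*(-126) + 114 = -8568 + 114 = -8454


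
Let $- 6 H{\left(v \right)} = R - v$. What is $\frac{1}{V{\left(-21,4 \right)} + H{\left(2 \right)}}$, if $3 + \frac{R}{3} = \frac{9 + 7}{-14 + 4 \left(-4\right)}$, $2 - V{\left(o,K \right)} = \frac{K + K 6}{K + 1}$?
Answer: $- \frac{2}{3} \approx -0.66667$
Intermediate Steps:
$V{\left(o,K \right)} = 2 - \frac{7 K}{1 + K}$ ($V{\left(o,K \right)} = 2 - \frac{K + K 6}{K + 1} = 2 - \frac{K + 6 K}{1 + K} = 2 - \frac{7 K}{1 + K}$)
$R = - \frac{53}{5}$ ($R = -9 + 3 \frac{9 + 7}{-14 + 4 \left(-4\right)} = -9 + 3 \frac{16}{-14 - 16} = -9 + 3 \frac{16}{-30} = -9 + 3 \cdot 16 \left(- \frac{1}{30}\right) = -9 + 3 \left(- \frac{8}{15}\right) = -9 - \frac{8}{5} = - \frac{53}{5} \approx -10.6$)
$H{\left(v \right)} = \frac{53}{30} + \frac{v}{6}$ ($H{\left(v \right)} = - \frac{- \frac{53}{5} - v}{6} = \frac{53}{30} + \frac{v}{6}$)
$\frac{1}{V{\left(-21,4 \right)} + H{\left(2 \right)}} = \frac{1}{\frac{2 - 20}{1 + 4} + \left(\frac{53}{30} + \frac{1}{6} \cdot 2\right)} = \frac{1}{\frac{2 - 20}{5} + \left(\frac{53}{30} + \frac{1}{3}\right)} = \frac{1}{\frac{1}{5} \left(-18\right) + \frac{21}{10}} = \frac{1}{- \frac{18}{5} + \frac{21}{10}} = \frac{1}{- \frac{3}{2}} = - \frac{2}{3}$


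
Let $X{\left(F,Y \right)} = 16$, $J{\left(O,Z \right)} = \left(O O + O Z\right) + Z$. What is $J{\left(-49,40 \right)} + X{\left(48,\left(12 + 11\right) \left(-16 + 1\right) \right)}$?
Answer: $497$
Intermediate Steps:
$J{\left(O,Z \right)} = Z + O^{2} + O Z$ ($J{\left(O,Z \right)} = \left(O^{2} + O Z\right) + Z = Z + O^{2} + O Z$)
$J{\left(-49,40 \right)} + X{\left(48,\left(12 + 11\right) \left(-16 + 1\right) \right)} = \left(40 + \left(-49\right)^{2} - 1960\right) + 16 = \left(40 + 2401 - 1960\right) + 16 = 481 + 16 = 497$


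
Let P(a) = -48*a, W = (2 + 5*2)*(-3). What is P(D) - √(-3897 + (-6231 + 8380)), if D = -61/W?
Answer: -244/3 - 2*I*√437 ≈ -81.333 - 41.809*I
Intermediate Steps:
W = -36 (W = (2 + 10)*(-3) = 12*(-3) = -36)
D = 61/36 (D = -61/(-36) = -61*(-1/36) = 61/36 ≈ 1.6944)
P(D) - √(-3897 + (-6231 + 8380)) = -48*61/36 - √(-3897 + (-6231 + 8380)) = -244/3 - √(-3897 + 2149) = -244/3 - √(-1748) = -244/3 - 2*I*√437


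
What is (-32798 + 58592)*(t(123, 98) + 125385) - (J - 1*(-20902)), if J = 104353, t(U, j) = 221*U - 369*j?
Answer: 3002451109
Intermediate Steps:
t(U, j) = -369*j + 221*U
(-32798 + 58592)*(t(123, 98) + 125385) - (J - 1*(-20902)) = (-32798 + 58592)*((-369*98 + 221*123) + 125385) - (104353 - 1*(-20902)) = 25794*((-36162 + 27183) + 125385) - (104353 + 20902) = 25794*(-8979 + 125385) - 1*125255 = 25794*116406 - 125255 = 3002576364 - 125255 = 3002451109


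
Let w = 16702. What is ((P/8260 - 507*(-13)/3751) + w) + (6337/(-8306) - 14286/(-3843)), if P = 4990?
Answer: 2810080595778572/168194618691 ≈ 16707.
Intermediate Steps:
((P/8260 - 507*(-13)/3751) + w) + (6337/(-8306) - 14286/(-3843)) = ((4990/8260 - 507*(-13)/3751) + 16702) + (6337/(-8306) - 14286/(-3843)) = ((4990*(1/8260) + 6591*(1/3751)) + 16702) + (6337*(-1/8306) - 14286*(-1/3843)) = ((499/826 + 6591/3751) + 16702) + (-6337/8306 + 4762/1281) = (7315915/3098326 + 16702) + 31435475/10639986 = 51755556767/3098326 + 31435475/10639986 = 2810080595778572/168194618691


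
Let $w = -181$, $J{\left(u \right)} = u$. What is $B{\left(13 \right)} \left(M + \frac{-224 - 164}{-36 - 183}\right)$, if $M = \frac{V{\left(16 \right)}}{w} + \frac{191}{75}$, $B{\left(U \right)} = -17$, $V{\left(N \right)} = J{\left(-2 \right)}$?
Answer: $- \frac{24311887}{330325} \approx -73.6$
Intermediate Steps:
$V{\left(N \right)} = -2$
$M = \frac{34721}{13575}$ ($M = - \frac{2}{-181} + \frac{191}{75} = \left(-2\right) \left(- \frac{1}{181}\right) + 191 \cdot \frac{1}{75} = \frac{2}{181} + \frac{191}{75} = \frac{34721}{13575} \approx 2.5577$)
$B{\left(13 \right)} \left(M + \frac{-224 - 164}{-36 - 183}\right) = - 17 \left(\frac{34721}{13575} + \frac{-224 - 164}{-36 - 183}\right) = - 17 \left(\frac{34721}{13575} - \frac{388}{-219}\right) = - 17 \left(\frac{34721}{13575} - - \frac{388}{219}\right) = - 17 \left(\frac{34721}{13575} + \frac{388}{219}\right) = \left(-17\right) \frac{1430111}{330325} = - \frac{24311887}{330325}$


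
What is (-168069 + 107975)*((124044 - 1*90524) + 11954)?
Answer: -2732714556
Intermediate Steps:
(-168069 + 107975)*((124044 - 1*90524) + 11954) = -60094*((124044 - 90524) + 11954) = -60094*(33520 + 11954) = -60094*45474 = -2732714556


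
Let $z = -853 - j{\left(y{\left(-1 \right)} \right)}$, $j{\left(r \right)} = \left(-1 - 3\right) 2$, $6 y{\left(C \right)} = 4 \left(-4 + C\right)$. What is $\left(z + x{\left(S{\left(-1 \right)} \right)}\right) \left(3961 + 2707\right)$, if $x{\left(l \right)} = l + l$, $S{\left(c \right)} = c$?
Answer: $-5647796$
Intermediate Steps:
$y{\left(C \right)} = - \frac{8}{3} + \frac{2 C}{3}$ ($y{\left(C \right)} = \frac{4 \left(-4 + C\right)}{6} = \frac{-16 + 4 C}{6} = - \frac{8}{3} + \frac{2 C}{3}$)
$j{\left(r \right)} = -8$ ($j{\left(r \right)} = \left(-4\right) 2 = -8$)
$z = -845$ ($z = -853 - -8 = -853 + 8 = -845$)
$x{\left(l \right)} = 2 l$
$\left(z + x{\left(S{\left(-1 \right)} \right)}\right) \left(3961 + 2707\right) = \left(-845 + 2 \left(-1\right)\right) \left(3961 + 2707\right) = \left(-845 - 2\right) 6668 = \left(-847\right) 6668 = -5647796$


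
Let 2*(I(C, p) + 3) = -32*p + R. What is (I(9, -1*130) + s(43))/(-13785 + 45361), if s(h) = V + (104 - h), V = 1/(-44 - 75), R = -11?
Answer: 507533/7515088 ≈ 0.067535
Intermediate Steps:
V = -1/119 (V = 1/(-119) = -1/119 ≈ -0.0084034)
I(C, p) = -17/2 - 16*p (I(C, p) = -3 + (-32*p - 11)/2 = -3 + (-11 - 32*p)/2 = -3 + (-11/2 - 16*p) = -17/2 - 16*p)
s(h) = 12375/119 - h (s(h) = -1/119 + (104 - h) = 12375/119 - h)
(I(9, -1*130) + s(43))/(-13785 + 45361) = ((-17/2 - (-16)*130) + (12375/119 - 1*43))/(-13785 + 45361) = ((-17/2 - 16*(-130)) + (12375/119 - 43))/31576 = ((-17/2 + 2080) + 7258/119)*(1/31576) = (4143/2 + 7258/119)*(1/31576) = (507533/238)*(1/31576) = 507533/7515088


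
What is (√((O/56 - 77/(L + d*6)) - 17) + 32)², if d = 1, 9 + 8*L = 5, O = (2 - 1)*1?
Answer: (896 + I*√24290)²/784 ≈ 993.02 + 356.23*I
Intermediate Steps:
O = 1 (O = 1*1 = 1)
L = -½ (L = -9/8 + (⅛)*5 = -9/8 + 5/8 = -½ ≈ -0.50000)
(√((O/56 - 77/(L + d*6)) - 17) + 32)² = (√((1/56 - 77/(-½ + 1*6)) - 17) + 32)² = (√((1*(1/56) - 77/(-½ + 6)) - 17) + 32)² = (√((1/56 - 77/11/2) - 17) + 32)² = (√((1/56 - 77*2/11) - 17) + 32)² = (√((1/56 - 14) - 17) + 32)² = (√(-783/56 - 17) + 32)² = (√(-1735/56) + 32)² = (I*√24290/28 + 32)² = (32 + I*√24290/28)²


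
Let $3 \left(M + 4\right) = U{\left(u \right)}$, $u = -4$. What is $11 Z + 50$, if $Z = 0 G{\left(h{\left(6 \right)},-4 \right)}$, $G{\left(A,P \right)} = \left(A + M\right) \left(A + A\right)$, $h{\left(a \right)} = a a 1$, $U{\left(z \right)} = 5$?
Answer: $50$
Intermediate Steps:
$M = - \frac{7}{3}$ ($M = -4 + \frac{1}{3} \cdot 5 = -4 + \frac{5}{3} = - \frac{7}{3} \approx -2.3333$)
$h{\left(a \right)} = a^{2}$ ($h{\left(a \right)} = a^{2} \cdot 1 = a^{2}$)
$G{\left(A,P \right)} = 2 A \left(- \frac{7}{3} + A\right)$ ($G{\left(A,P \right)} = \left(A - \frac{7}{3}\right) \left(A + A\right) = \left(- \frac{7}{3} + A\right) 2 A = 2 A \left(- \frac{7}{3} + A\right)$)
$Z = 0$ ($Z = 0 \frac{2 \cdot 6^{2} \left(-7 + 3 \cdot 6^{2}\right)}{3} = 0 \cdot \frac{2}{3} \cdot 36 \left(-7 + 3 \cdot 36\right) = 0 \cdot \frac{2}{3} \cdot 36 \left(-7 + 108\right) = 0 \cdot \frac{2}{3} \cdot 36 \cdot 101 = 0 \cdot 2424 = 0$)
$11 Z + 50 = 11 \cdot 0 + 50 = 0 + 50 = 50$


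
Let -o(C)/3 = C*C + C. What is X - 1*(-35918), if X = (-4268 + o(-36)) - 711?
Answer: 27159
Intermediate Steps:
o(C) = -3*C - 3*C² (o(C) = -3*(C*C + C) = -3*(C² + C) = -3*(C + C²) = -3*C - 3*C²)
X = -8759 (X = (-4268 - 3*(-36)*(1 - 36)) - 711 = (-4268 - 3*(-36)*(-35)) - 711 = (-4268 - 3780) - 711 = -8048 - 711 = -8759)
X - 1*(-35918) = -8759 - 1*(-35918) = -8759 + 35918 = 27159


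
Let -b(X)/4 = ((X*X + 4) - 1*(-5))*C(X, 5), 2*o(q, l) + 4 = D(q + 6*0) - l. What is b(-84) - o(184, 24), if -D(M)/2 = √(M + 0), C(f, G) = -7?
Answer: 197834 + 2*√46 ≈ 1.9785e+5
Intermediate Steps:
D(M) = -2*√M (D(M) = -2*√(M + 0) = -2*√M)
o(q, l) = -2 - √q - l/2 (o(q, l) = -2 + (-2*√(q + 6*0) - l)/2 = -2 + (-2*√(q + 0) - l)/2 = -2 + (-2*√q - l)/2 = -2 + (-l - 2*√q)/2 = -2 + (-√q - l/2) = -2 - √q - l/2)
b(X) = 252 + 28*X² (b(X) = -4*((X*X + 4) - 1*(-5))*(-7) = -4*((X² + 4) + 5)*(-7) = -4*((4 + X²) + 5)*(-7) = -4*(9 + X²)*(-7) = -4*(-63 - 7*X²) = 252 + 28*X²)
b(-84) - o(184, 24) = (252 + 28*(-84)²) - (-2 - √184 - ½*24) = (252 + 28*7056) - (-2 - 2*√46 - 12) = (252 + 197568) - (-2 - 2*√46 - 12) = 197820 - (-14 - 2*√46) = 197820 + (14 + 2*√46) = 197834 + 2*√46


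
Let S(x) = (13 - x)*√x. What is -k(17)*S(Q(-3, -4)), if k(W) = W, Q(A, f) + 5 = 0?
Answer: -306*I*√5 ≈ -684.24*I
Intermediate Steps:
Q(A, f) = -5 (Q(A, f) = -5 + 0 = -5)
S(x) = √x*(13 - x)
-k(17)*S(Q(-3, -4)) = -17*√(-5)*(13 - 1*(-5)) = -17*(I*√5)*(13 + 5) = -17*(I*√5)*18 = -17*18*I*√5 = -306*I*√5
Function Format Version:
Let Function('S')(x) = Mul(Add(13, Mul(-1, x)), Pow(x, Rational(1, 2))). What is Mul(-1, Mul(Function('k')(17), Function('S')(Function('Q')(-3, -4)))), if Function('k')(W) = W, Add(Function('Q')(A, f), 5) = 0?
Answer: Mul(-306, I, Pow(5, Rational(1, 2))) ≈ Mul(-684.24, I)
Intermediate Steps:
Function('Q')(A, f) = -5 (Function('Q')(A, f) = Add(-5, 0) = -5)
Function('S')(x) = Mul(Pow(x, Rational(1, 2)), Add(13, Mul(-1, x)))
Mul(-1, Mul(Function('k')(17), Function('S')(Function('Q')(-3, -4)))) = Mul(-1, Mul(17, Mul(Pow(-5, Rational(1, 2)), Add(13, Mul(-1, -5))))) = Mul(-1, Mul(17, Mul(Mul(I, Pow(5, Rational(1, 2))), Add(13, 5)))) = Mul(-1, Mul(17, Mul(Mul(I, Pow(5, Rational(1, 2))), 18))) = Mul(-1, Mul(17, Mul(18, I, Pow(5, Rational(1, 2))))) = Mul(-1, Mul(306, I, Pow(5, Rational(1, 2)))) = Mul(-306, I, Pow(5, Rational(1, 2)))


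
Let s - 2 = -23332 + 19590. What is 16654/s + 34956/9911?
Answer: -91771/99110 ≈ -0.92595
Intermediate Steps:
s = -3740 (s = 2 + (-23332 + 19590) = 2 - 3742 = -3740)
16654/s + 34956/9911 = 16654/(-3740) + 34956/9911 = 16654*(-1/3740) + 34956*(1/9911) = -757/170 + 34956/9911 = -91771/99110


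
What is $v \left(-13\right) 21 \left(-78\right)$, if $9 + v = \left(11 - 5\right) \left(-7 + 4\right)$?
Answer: $-574938$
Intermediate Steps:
$v = -27$ ($v = -9 + \left(11 - 5\right) \left(-7 + 4\right) = -9 + 6 \left(-3\right) = -9 - 18 = -27$)
$v \left(-13\right) 21 \left(-78\right) = \left(-27\right) \left(-13\right) 21 \left(-78\right) = 351 \cdot 21 \left(-78\right) = 7371 \left(-78\right) = -574938$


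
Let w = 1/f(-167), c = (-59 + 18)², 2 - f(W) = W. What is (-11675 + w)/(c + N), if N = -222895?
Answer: 986537/18692583 ≈ 0.052777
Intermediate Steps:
f(W) = 2 - W
c = 1681 (c = (-41)² = 1681)
w = 1/169 (w = 1/(2 - 1*(-167)) = 1/(2 + 167) = 1/169 ≈ 0.0059172)
(-11675 + w)/(c + N) = (-11675 + 1/169)/(1681 - 222895) = -1973074/169/(-221214) = -1973074/169*(-1/221214) = 986537/18692583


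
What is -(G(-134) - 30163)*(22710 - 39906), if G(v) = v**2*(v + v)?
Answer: -83269411716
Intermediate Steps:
G(v) = 2*v**3 (G(v) = v**2*(2*v) = 2*v**3)
-(G(-134) - 30163)*(22710 - 39906) = -(2*(-134)**3 - 30163)*(22710 - 39906) = -(2*(-2406104) - 30163)*(-17196) = -(-4812208 - 30163)*(-17196) = -(-4842371)*(-17196) = -1*83269411716 = -83269411716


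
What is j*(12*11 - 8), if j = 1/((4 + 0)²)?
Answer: 31/4 ≈ 7.7500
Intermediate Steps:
j = 1/16 (j = 1/(4²) = 1/16 ≈ 0.062500)
j*(12*11 - 8) = (12*11 - 8)/16 = (132 - 8)/16 = (1/16)*124 = 31/4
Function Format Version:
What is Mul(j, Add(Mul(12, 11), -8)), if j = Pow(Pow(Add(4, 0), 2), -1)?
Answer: Rational(31, 4) ≈ 7.7500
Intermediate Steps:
j = Rational(1, 16) (j = Pow(Pow(4, 2), -1) = Pow(16, -1) = Rational(1, 16) ≈ 0.062500)
Mul(j, Add(Mul(12, 11), -8)) = Mul(Rational(1, 16), Add(Mul(12, 11), -8)) = Mul(Rational(1, 16), Add(132, -8)) = Mul(Rational(1, 16), 124) = Rational(31, 4)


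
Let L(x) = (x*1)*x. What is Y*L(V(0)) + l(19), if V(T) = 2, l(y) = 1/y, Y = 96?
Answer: 7297/19 ≈ 384.05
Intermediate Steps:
L(x) = x**2 (L(x) = x*x = x**2)
Y*L(V(0)) + l(19) = 96*2**2 + 1/19 = 96*4 + 1/19 = 384 + 1/19 = 7297/19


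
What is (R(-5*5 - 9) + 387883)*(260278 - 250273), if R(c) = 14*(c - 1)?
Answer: 3875866965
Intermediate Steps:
R(c) = -14 + 14*c (R(c) = 14*(-1 + c) = -14 + 14*c)
(R(-5*5 - 9) + 387883)*(260278 - 250273) = ((-14 + 14*(-5*5 - 9)) + 387883)*(260278 - 250273) = ((-14 + 14*(-25 - 9)) + 387883)*10005 = ((-14 + 14*(-34)) + 387883)*10005 = ((-14 - 476) + 387883)*10005 = (-490 + 387883)*10005 = 387393*10005 = 3875866965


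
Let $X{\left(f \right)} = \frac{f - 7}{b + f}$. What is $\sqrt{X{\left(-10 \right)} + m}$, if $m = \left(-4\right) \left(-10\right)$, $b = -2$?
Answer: $\frac{\sqrt{1491}}{6} \approx 6.4356$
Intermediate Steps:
$X{\left(f \right)} = \frac{-7 + f}{-2 + f}$ ($X{\left(f \right)} = \frac{f - 7}{-2 + f} = \frac{-7 + f}{-2 + f}$)
$m = 40$
$\sqrt{X{\left(-10 \right)} + m} = \sqrt{\frac{-7 - 10}{-2 - 10} + 40} = \sqrt{\frac{1}{-12} \left(-17\right) + 40} = \sqrt{\left(- \frac{1}{12}\right) \left(-17\right) + 40} = \sqrt{\frac{17}{12} + 40} = \sqrt{\frac{497}{12}} = \frac{\sqrt{1491}}{6}$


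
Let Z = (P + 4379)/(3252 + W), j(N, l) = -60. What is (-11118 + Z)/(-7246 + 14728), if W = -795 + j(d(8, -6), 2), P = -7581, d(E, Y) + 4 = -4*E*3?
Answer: -13326524/8967177 ≈ -1.4861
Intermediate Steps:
d(E, Y) = -4 - 12*E (d(E, Y) = -4 - 4*E*3 = -4 - 12*E)
W = -855 (W = -795 - 60 = -855)
Z = -3202/2397 (Z = (-7581 + 4379)/(3252 - 855) = -3202/2397 ≈ -1.3358)
(-11118 + Z)/(-7246 + 14728) = (-11118 - 3202/2397)/(-7246 + 14728) = -26653048/2397/7482 = -26653048/2397*1/7482 = -13326524/8967177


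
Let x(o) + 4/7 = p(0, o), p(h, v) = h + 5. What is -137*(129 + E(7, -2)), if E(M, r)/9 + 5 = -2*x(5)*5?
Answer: 301674/7 ≈ 43096.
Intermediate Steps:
p(h, v) = 5 + h
x(o) = 31/7 (x(o) = -4/7 + (5 + 0) = -4/7 + 5 = 31/7)
E(M, r) = -3105/7 (E(M, r) = -45 + 9*(-2*31/7*5) = -45 + 9*(-62/7*5) = -45 + 9*(-310/7) = -45 - 2790/7 = -3105/7)
-137*(129 + E(7, -2)) = -137*(129 - 3105/7) = -137*(-2202/7) = 301674/7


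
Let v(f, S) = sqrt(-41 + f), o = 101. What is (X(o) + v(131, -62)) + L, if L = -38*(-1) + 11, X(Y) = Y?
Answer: 150 + 3*sqrt(10) ≈ 159.49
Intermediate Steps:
L = 49 (L = 38 + 11 = 49)
(X(o) + v(131, -62)) + L = (101 + sqrt(-41 + 131)) + 49 = (101 + sqrt(90)) + 49 = (101 + 3*sqrt(10)) + 49 = 150 + 3*sqrt(10)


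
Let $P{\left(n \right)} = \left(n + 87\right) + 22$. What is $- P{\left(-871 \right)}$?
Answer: $762$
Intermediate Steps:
$P{\left(n \right)} = 109 + n$ ($P{\left(n \right)} = \left(87 + n\right) + 22 = 109 + n$)
$- P{\left(-871 \right)} = - (109 - 871) = \left(-1\right) \left(-762\right) = 762$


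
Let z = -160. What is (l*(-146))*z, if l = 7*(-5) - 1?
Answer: -840960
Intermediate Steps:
l = -36 (l = -35 - 1 = -36)
(l*(-146))*z = -36*(-146)*(-160) = 5256*(-160) = -840960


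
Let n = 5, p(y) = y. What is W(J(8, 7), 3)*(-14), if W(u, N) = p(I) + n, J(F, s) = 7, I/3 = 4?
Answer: -238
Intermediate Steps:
I = 12 (I = 3*4 = 12)
W(u, N) = 17 (W(u, N) = 12 + 5 = 17)
W(J(8, 7), 3)*(-14) = 17*(-14) = -238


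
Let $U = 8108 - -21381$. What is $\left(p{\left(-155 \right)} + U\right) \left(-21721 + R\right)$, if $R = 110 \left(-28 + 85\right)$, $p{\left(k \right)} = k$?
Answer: $-453239634$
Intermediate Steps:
$U = 29489$ ($U = 8108 + 21381 = 29489$)
$R = 6270$ ($R = 110 \cdot 57 = 6270$)
$\left(p{\left(-155 \right)} + U\right) \left(-21721 + R\right) = \left(-155 + 29489\right) \left(-21721 + 6270\right) = 29334 \left(-15451\right) = -453239634$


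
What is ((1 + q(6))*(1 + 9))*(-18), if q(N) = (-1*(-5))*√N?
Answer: -180 - 900*√6 ≈ -2384.5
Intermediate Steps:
q(N) = 5*√N
((1 + q(6))*(1 + 9))*(-18) = ((1 + 5*√6)*(1 + 9))*(-18) = ((1 + 5*√6)*10)*(-18) = (10 + 50*√6)*(-18) = -180 - 900*√6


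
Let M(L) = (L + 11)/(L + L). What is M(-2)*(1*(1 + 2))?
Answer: -27/4 ≈ -6.7500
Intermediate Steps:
M(L) = (11 + L)/(2*L) (M(L) = (11 + L)/((2*L)) = (11 + L)*(1/(2*L)) = (11 + L)/(2*L))
M(-2)*(1*(1 + 2)) = ((½)*(11 - 2)/(-2))*(1*(1 + 2)) = ((½)*(-½)*9)*(1*3) = -9/4*3 = -27/4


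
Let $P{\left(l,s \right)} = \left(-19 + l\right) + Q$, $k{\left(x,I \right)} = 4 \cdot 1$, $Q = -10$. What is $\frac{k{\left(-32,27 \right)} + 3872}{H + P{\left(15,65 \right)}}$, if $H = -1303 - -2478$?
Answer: $\frac{1292}{387} \approx 3.3385$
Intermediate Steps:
$k{\left(x,I \right)} = 4$
$P{\left(l,s \right)} = -29 + l$ ($P{\left(l,s \right)} = \left(-19 + l\right) - 10 = -29 + l$)
$H = 1175$ ($H = -1303 + 2478 = 1175$)
$\frac{k{\left(-32,27 \right)} + 3872}{H + P{\left(15,65 \right)}} = \frac{4 + 3872}{1175 + \left(-29 + 15\right)} = \frac{3876}{1175 - 14} = \frac{3876}{1161} = 3876 \cdot \frac{1}{1161} = \frac{1292}{387}$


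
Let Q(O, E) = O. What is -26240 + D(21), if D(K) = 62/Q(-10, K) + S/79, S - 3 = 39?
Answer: -10367039/395 ≈ -26246.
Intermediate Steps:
S = 42 (S = 3 + 39 = 42)
D(K) = -2239/395 (D(K) = 62/(-10) + 42/79 = 62*(-1/10) + 42*(1/79) = -31/5 + 42/79 = -2239/395)
-26240 + D(21) = -26240 - 2239/395 = -10367039/395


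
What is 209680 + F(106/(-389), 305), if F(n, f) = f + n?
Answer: 81684059/389 ≈ 2.0998e+5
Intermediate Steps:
209680 + F(106/(-389), 305) = 209680 + (305 + 106/(-389)) = 209680 + (305 + 106*(-1/389)) = 209680 + (305 - 106/389) = 209680 + 118539/389 = 81684059/389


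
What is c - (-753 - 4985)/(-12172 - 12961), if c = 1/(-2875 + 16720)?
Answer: -79417477/347966385 ≈ -0.22823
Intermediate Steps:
c = 1/13845 ≈ 7.2228e-5
c - (-753 - 4985)/(-12172 - 12961) = 1/13845 - (-753 - 4985)/(-12172 - 12961) = 1/13845 - (-5738)/(-25133) = 1/13845 - (-5738)*(-1)/25133 = 1/13845 - 1*5738/25133 = 1/13845 - 5738/25133 = -79417477/347966385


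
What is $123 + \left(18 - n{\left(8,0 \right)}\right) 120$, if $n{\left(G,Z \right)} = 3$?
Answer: $1923$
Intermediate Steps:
$123 + \left(18 - n{\left(8,0 \right)}\right) 120 = 123 + \left(18 - 3\right) 120 = 123 + 15 \cdot 120 = 123 + 1800 = 1923$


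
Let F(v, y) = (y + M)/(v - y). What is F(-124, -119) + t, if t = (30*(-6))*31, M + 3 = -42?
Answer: -27736/5 ≈ -5547.2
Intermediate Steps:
M = -45 (M = -3 - 42 = -45)
F(v, y) = (-45 + y)/(v - y) (F(v, y) = (y - 45)/(v - y) = (-45 + y)/(v - y))
t = -5580 (t = -180*31 = -5580)
F(-124, -119) + t = (-45 - 119)/(-124 - 1*(-119)) - 5580 = -164/(-124 + 119) - 5580 = -164/(-5) - 5580 = -1/5*(-164) - 5580 = 164/5 - 5580 = -27736/5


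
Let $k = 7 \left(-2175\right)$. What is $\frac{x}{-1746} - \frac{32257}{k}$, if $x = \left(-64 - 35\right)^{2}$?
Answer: $- \frac{10322167}{2953650} \approx -3.4947$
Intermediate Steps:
$x = 9801$ ($x = \left(-99\right)^{2} = 9801$)
$k = -15225$
$\frac{x}{-1746} - \frac{32257}{k} = \frac{9801}{-1746} - \frac{32257}{-15225} = 9801 \left(- \frac{1}{1746}\right) - - \frac{32257}{15225} = - \frac{1089}{194} + \frac{32257}{15225} = - \frac{10322167}{2953650}$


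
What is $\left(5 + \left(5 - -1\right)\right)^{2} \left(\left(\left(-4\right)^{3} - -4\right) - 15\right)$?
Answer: $-9075$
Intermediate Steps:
$\left(5 + \left(5 - -1\right)\right)^{2} \left(\left(\left(-4\right)^{3} - -4\right) - 15\right) = \left(5 + \left(5 + 1\right)\right)^{2} \left(\left(-64 + 4\right) - 15\right) = \left(5 + 6\right)^{2} \left(-60 - 15\right) = 11^{2} \left(-75\right) = 121 \left(-75\right) = -9075$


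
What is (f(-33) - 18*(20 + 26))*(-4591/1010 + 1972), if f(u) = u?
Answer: -1710918069/1010 ≈ -1.6940e+6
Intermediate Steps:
(f(-33) - 18*(20 + 26))*(-4591/1010 + 1972) = (-33 - 18*(20 + 26))*(-4591/1010 + 1972) = (-33 - 18*46)*(-4591*1/1010 + 1972) = (-33 - 828)*(-4591/1010 + 1972) = -861*1987129/1010 = -1710918069/1010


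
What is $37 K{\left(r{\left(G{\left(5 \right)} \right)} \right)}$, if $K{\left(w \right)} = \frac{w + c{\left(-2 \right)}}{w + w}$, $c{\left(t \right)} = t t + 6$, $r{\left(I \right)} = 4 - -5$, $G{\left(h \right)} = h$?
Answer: $\frac{703}{18} \approx 39.056$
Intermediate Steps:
$r{\left(I \right)} = 9$ ($r{\left(I \right)} = 4 + 5 = 9$)
$c{\left(t \right)} = 6 + t^{2}$ ($c{\left(t \right)} = t^{2} + 6 = 6 + t^{2}$)
$K{\left(w \right)} = \frac{10 + w}{2 w}$ ($K{\left(w \right)} = \frac{w + \left(6 + \left(-2\right)^{2}\right)}{w + w} = \frac{w + \left(6 + 4\right)}{2 w} = \left(w + 10\right) \frac{1}{2 w} = \left(10 + w\right) \frac{1}{2 w} = \frac{10 + w}{2 w}$)
$37 K{\left(r{\left(G{\left(5 \right)} \right)} \right)} = 37 \frac{10 + 9}{2 \cdot 9} = 37 \cdot \frac{1}{2} \cdot \frac{1}{9} \cdot 19 = 37 \cdot \frac{19}{18} = \frac{703}{18}$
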